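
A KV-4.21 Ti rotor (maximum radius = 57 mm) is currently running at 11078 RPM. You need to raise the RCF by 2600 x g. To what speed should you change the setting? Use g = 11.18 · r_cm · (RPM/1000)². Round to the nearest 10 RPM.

12790 RPM

r = 57 mm = 5.7 cm
Current RCF = 11.18 × 5.7 × (11.078)² = 11.18 × 5.7 × 122.722084 ≈ 7,820.6 × g
Target RCF = 7,820.6 + 2,600 = 10,420.6 × g
(N/1000)² = 10,420.6 / 63.726 = 163.522
N = 1000 × √163.522 ≈ 12,787.6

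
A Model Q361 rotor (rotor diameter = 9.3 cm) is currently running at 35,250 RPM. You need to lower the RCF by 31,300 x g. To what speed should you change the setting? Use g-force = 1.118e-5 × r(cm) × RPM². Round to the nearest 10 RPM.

N₂ ≈ 25310 RPM

r = 9.3 / 2 = 4.65 cm
Current RCF = 1.118 × 10⁻⁵ × 4.65 × (35250)² = 1.118 × 10⁻⁵ × 4.65 × 1,242,562,500 ≈ 64,597.1 × g
Target RCF = 64,597.1 − 31,300 = 33,297.1 × g
N² = 33,297.1 / (5.1987 × 10⁻⁵) = 640,488,968
N ≈ √640,488,968 ≈ 25,307.9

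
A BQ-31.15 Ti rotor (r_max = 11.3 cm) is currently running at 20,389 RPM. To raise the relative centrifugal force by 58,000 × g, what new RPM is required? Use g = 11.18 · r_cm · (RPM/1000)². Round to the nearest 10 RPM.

N₂ ≈ 29580 RPM

Current RCF = 11.18 × 11.3 × (20.389)² = 11.18 × 11.3 × 415.711321 ≈ 52,518.5 × g
Target RCF = 52,518.5 + 58,000 = 110,518.5 × g
(N/1000)² = 110,518.5 / 126.334 = 874.812
N = 1000 × √874.812 ≈ 29,577.2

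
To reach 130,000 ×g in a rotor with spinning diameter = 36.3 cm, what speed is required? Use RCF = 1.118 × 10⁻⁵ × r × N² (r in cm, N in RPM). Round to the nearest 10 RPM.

r = 36.3 / 2 = 18.15 cm
130,000 = 1.118 × 10⁻⁵ × 18.15 × N²
N² = 130,000 / (20.2917 × 10⁻⁵) = 640,656,032
N ≈ √640,656,032 ≈ 25,311.2

N ≈ 25310 RPM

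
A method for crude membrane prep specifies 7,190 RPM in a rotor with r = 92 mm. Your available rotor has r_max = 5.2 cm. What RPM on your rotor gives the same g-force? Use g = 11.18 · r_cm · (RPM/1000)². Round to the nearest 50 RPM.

Original rotor: r = 92 mm = 9.2 cm
RCF_original = 11.18 × 9.2 × (7.19)² = 11.18 × 9.2 × 51.6961 ≈ 5,317.3 × g
5,317.3 = 11.18 × 5.2 × (N/1000)²
(N/1000)² = 5,317.3 / 58.136 = 91.46312
N = 1000 × √91.46312 ≈ 9,563.6

≈ 9550 RPM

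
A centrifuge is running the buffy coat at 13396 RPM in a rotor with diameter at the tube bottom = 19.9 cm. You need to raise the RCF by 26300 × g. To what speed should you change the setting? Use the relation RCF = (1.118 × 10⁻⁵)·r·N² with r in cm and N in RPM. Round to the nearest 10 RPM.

N₂ ≈ 20390 RPM

r = 19.9 / 2 = 9.95 cm
Current RCF = 1.118 × 10⁻⁵ × 9.95 × (13396)² = 1.118 × 10⁻⁵ × 9.95 × 179,452,816 ≈ 19,962.5 × g
Target RCF = 19,962.5 + 26,300 = 46,262.5 × g
N² = 46,262.5 / (11.1241 × 10⁻⁵) = 415,876,341
N ≈ √415,876,341 ≈ 20,393.0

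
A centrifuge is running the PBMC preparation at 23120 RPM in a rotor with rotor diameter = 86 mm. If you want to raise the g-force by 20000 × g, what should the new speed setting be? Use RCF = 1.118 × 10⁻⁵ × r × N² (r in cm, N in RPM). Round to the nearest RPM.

≈ 30831 RPM

r = 86 mm / 2 = 43 mm = 4.3 cm
Current RCF = 1.118 × 10⁻⁵ × 4.3 × (23120)² = 1.118 × 10⁻⁵ × 4.3 × 534,534,400 ≈ 25,697.2 × g
Target RCF = 25,697.2 + 20,000 = 45,697.2 × g
N² = 45,697.2 / (4.8074 × 10⁻⁵) = 950,559,554
N ≈ √950,559,554 ≈ 30,831.1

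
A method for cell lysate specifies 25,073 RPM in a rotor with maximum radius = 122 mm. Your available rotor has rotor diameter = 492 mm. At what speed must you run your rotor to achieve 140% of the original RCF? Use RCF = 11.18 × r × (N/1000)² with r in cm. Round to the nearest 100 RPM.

Original rotor: r = 122 mm = 12.2 cm
RCF_original = 11.18 × 12.2 × (25.073)² = 11.18 × 12.2 × 628.655329 ≈ 85,746.1 × g
Target RCF = 1.4 × 85,746.1 ≈ 120,044.5 × g
Your rotor: r = 492 mm / 2 = 246 mm = 24.6 cm
120,044.5 = 11.18 × 24.6 × (N/1000)²
(N/1000)² = 120,044.5 / 275.028 = 436.481
N = 1000 × √436.481 ≈ 20,892.1

≈ 20900 RPM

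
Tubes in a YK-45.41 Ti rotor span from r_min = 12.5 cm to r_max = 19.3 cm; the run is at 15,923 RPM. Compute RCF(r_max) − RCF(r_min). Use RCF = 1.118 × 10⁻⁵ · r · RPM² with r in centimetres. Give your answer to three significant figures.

ΔRCF ≈ 19300 × g

RCF_max = 1.118 × 10⁻⁵ × 19.3 × (15923)² = 1.118 × 10⁻⁵ × 19.3 × 253,541,929 ≈ 54,707.8 × g
RCF_min = 1.118 × 10⁻⁵ × 12.5 × (15923)² = 1.118 × 10⁻⁵ × 12.5 × 253,541,929 ≈ 35,432.5 × g
ΔRCF = 54,707.8 − 35,432.5 = 19,275.3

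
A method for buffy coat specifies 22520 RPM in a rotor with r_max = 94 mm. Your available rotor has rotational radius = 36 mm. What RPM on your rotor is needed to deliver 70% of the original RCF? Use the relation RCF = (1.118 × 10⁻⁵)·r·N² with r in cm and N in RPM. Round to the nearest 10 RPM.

≈ 30450 RPM

Original rotor: r = 94 mm = 9.4 cm
RCF = 1.118 × 10⁻⁵ × r × N²
RCF_original = 1.118 × 10⁻⁵ × 9.4 × (22520)² = 1.118 × 10⁻⁵ × 9.4 × 507,150,400 ≈ 53,297.4 × g
Target RCF = 0.7 × 53,297.4 ≈ 37,308.2 × g
Your rotor: r = 36 mm = 3.6 cm
37,308.2 = 1.118 × 10⁻⁵ × 3.6 × N²
N² = 37,308.2 / (4.0248 × 10⁻⁵) = 926,957,861
N ≈ √926,957,861 ≈ 30,446.0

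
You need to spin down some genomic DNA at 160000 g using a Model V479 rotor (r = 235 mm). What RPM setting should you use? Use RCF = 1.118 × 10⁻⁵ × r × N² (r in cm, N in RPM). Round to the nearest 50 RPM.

24700 RPM

r = 235 mm = 23.5 cm
RCF = 1.118 × 10⁻⁵ × r × N²
160,000 = 1.118 × 10⁻⁵ × 23.5 × N²
N² = 160,000 / (26.273 × 10⁻⁵) = 608,990,218
N ≈ √608,990,218 ≈ 24,677.7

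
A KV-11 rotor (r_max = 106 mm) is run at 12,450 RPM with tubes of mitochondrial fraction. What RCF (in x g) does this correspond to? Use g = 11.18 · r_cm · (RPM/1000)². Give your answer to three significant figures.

r = 106 mm = 10.6 cm
RCF = 11.18 × r × (N/1000)²
RCF = 11.18 × 10.6 × (12.45)² = 11.18 × 10.6 × 155.0025 ≈ 18,369 × g

RCF ≈ 18400 x g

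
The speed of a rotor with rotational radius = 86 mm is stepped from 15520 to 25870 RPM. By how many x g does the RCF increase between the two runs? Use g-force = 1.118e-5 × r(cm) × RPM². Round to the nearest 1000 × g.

r = 86 mm = 8.6 cm
RCF₁ = 1.118 × 10⁻⁵ × 8.6 × (15520)² = 1.118 × 10⁻⁵ × 8.6 × 240,870,400 ≈ 23,159.2 × g
RCF₂ = 1.118 × 10⁻⁵ × 8.6 × (25870)² = 1.118 × 10⁻⁵ × 8.6 × 669,256,900 ≈ 64,347.7 × g
Increase = 64,347.7 − 23,159.2 = 41,188.5

≈ 41000 x g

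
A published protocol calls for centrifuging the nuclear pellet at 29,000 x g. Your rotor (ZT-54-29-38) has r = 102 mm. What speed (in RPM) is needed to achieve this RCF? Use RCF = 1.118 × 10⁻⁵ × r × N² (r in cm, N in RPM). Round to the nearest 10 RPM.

r = 102 mm = 10.2 cm
29,000 = 1.118 × 10⁻⁵ × 10.2 × N²
N² = 29,000 / (11.4036 × 10⁻⁵) = 254,305,658
N ≈ √254,305,658 ≈ 15,947.0

15950 RPM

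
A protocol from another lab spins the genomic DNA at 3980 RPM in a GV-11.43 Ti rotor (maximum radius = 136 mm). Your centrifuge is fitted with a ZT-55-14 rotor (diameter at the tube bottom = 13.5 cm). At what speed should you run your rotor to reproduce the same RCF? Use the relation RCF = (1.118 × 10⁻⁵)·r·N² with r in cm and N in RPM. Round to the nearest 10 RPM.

≈ 5650 RPM

Original rotor: r = 136 mm = 13.6 cm
RCF_original = 1.118 × 10⁻⁵ × 13.6 × (3980)² = 1.118 × 10⁻⁵ × 13.6 × 15,840,400 ≈ 2,408.5 × g
Your rotor: r = 13.5 / 2 = 6.75 cm
2,408.5 = 1.118 × 10⁻⁵ × 6.75 × N²
N² = 2,408.5 / (7.5465 × 10⁻⁵) = 31,915,457
N ≈ √31,915,457 ≈ 5,649.4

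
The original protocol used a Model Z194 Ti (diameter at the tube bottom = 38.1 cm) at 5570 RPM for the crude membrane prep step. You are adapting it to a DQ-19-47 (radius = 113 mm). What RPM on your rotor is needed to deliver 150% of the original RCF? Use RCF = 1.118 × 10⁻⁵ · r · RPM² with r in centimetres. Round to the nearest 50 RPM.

8850 RPM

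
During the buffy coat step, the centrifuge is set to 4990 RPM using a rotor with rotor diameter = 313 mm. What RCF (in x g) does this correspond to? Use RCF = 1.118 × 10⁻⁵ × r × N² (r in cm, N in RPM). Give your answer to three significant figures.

RCF ≈ 4360 x g

r = 313 mm / 2 = 156.5 mm = 15.65 cm
RCF = 1.118 × 10⁻⁵ × r × N²
RCF = 1.118 × 10⁻⁵ × 15.65 × (4990)² = 1.118 × 10⁻⁵ × 15.65 × 24,900,100 ≈ 4,356.7 × g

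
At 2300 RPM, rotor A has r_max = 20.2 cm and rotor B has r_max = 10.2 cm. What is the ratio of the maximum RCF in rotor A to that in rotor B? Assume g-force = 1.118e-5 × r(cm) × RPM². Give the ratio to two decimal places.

1.98

At fixed N, RCF ∝ r, so RCF_A/RCF_B = r_A/r_B = 20.2 / 10.2 = 1.9804.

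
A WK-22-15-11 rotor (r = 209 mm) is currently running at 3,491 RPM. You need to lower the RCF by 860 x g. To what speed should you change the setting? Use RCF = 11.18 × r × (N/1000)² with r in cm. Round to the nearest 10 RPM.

r = 209 mm = 20.9 cm
Current RCF = 11.18 × 20.9 × (3.491)² = 11.18 × 20.9 × 12.187081 ≈ 2,847.7 × g
Target RCF = 2,847.7 − 860 = 1,987.7 × g
(N/1000)² = 1,987.7 / 233.662 = 8.506732
N = 1000 × √8.506732 ≈ 2,916.6

≈ 2920 RPM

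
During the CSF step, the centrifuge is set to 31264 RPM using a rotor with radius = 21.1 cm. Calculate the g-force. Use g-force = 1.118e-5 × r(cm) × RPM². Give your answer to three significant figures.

RCF ≈ 231000 × g

RCF = 1.118 × 10⁻⁵ × r × N²
RCF = 1.118 × 10⁻⁵ × 21.1 × (31264)² = 1.118 × 10⁻⁵ × 21.1 × 977,437,696 ≈ 230,575.6 × g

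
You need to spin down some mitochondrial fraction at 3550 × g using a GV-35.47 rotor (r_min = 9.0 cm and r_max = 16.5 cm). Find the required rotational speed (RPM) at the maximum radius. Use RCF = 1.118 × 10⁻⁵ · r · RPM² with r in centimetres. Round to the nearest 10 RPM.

Use r_max = 16.5 cm.
RCF = 1.118 × 10⁻⁵ × r × N²
3,550 = 1.118 × 10⁻⁵ × 16.5 × N²
N² = 3,550 / (18.447 × 10⁻⁵) = 19,244,322
N ≈ √19,244,322 ≈ 4,386.8

N ≈ 4390 RPM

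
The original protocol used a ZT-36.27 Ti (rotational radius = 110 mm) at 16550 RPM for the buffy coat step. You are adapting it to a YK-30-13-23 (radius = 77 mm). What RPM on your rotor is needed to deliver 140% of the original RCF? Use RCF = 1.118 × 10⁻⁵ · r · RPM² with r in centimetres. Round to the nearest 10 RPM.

Original rotor: r = 110 mm = 11.0 cm
RCF = 1.118 × 10⁻⁵ × r × N²
RCF_original = 1.118 × 10⁻⁵ × 11 × (16550)² = 1.118 × 10⁻⁵ × 11 × 273,902,500 ≈ 33,684.5 × g
Target RCF = 1.4 × 33,684.5 ≈ 47,158.3 × g
Your rotor: r = 77 mm = 7.7 cm
47,158.3 = 1.118 × 10⁻⁵ × 7.7 × N²
N² = 47,158.3 / (8.6086 × 10⁻⁵) = 547,804,521
N ≈ √547,804,521 ≈ 23,405.2

≈ 23410 RPM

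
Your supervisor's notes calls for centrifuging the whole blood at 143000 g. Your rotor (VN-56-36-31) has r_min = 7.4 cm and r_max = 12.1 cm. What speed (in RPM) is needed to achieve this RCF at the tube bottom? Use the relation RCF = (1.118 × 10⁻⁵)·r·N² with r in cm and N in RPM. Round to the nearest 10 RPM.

≈ 32510 RPM

Use r_max = 12.1 cm.
143,000 = 1.118 × 10⁻⁵ × 12.1 × N²
N² = 143,000 / (13.5278 × 10⁻⁵) = 1,057,082,452
N ≈ √1,057,082,452 ≈ 32,512.8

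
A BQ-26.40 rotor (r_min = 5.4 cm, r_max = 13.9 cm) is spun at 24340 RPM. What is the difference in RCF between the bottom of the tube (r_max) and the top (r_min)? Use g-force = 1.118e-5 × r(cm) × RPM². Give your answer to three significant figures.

ΔRCF = 1.118 × 10⁻⁵ × (r_max − r_min) × N² = 1.118 × 10⁻⁵ × 8.5 × 592,435,600 ≈ 56,299.2

≈ 56300 ×g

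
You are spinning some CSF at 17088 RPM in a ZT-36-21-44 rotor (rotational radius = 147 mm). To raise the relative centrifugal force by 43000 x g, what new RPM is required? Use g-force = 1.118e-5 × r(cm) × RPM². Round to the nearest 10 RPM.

N₂ ≈ 23530 RPM

r = 147 mm = 14.7 cm
Current RCF = 1.118 × 10⁻⁵ × 14.7 × (17088)² = 1.118 × 10⁻⁵ × 14.7 × 291,999,744 ≈ 47,989 × g
Target RCF = 47,989 + 43,000 = 90,989 × g
N² = 90,989 / (16.4346 × 10⁻⁵) = 553,642,924
N ≈ √553,642,924 ≈ 23,529.6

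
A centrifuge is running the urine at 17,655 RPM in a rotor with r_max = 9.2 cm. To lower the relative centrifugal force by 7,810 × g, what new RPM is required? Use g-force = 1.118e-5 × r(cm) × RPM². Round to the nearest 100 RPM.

Current RCF = 1.118 × 10⁻⁵ × 9.2 × (17655)² = 1.118 × 10⁻⁵ × 9.2 × 311,699,025 ≈ 32,060.1 × g
Target RCF = 32,060.1 − 7,810 = 24,250.1 × g
N² = 24,250.1 / (10.2856 × 10⁻⁵) = 235,767,481
N ≈ √235,767,481 ≈ 15,354.7

≈ 15400 RPM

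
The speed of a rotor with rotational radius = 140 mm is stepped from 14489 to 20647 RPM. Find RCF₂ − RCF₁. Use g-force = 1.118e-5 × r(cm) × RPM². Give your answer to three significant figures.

r = 140 mm = 14.0 cm
RCF₁ = 1.118 × 10⁻⁵ × 14 × (14489)² = 1.118 × 10⁻⁵ × 14 × 209,931,121 ≈ 32,858.4 × g
RCF₂ = 1.118 × 10⁻⁵ × 14 × (20647)² = 1.118 × 10⁻⁵ × 14 × 426,298,609 ≈ 66,724.3 × g
Increase = 66,724.3 − 32,858.4 = 33,865.9

≈ 33900 × g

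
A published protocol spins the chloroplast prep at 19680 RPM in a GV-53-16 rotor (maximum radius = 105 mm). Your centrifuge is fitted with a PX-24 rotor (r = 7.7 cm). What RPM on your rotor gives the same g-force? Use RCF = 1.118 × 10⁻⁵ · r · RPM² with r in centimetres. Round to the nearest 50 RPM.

Original rotor: r = 105 mm = 10.5 cm
RCF_original = 1.118 × 10⁻⁵ × 10.5 × (19680)² = 1.118 × 10⁻⁵ × 10.5 × 387,302,400 ≈ 45,465.4 × g
45,465.4 = 1.118 × 10⁻⁵ × 7.7 × N²
N² = 45,465.4 / (8.6086 × 10⁻⁵) = 528,139,303
N ≈ √528,139,303 ≈ 22,981.3

23000 RPM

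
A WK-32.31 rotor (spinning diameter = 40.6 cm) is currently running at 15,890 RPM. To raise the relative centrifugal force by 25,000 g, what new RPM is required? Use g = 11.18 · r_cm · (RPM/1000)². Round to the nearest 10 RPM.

N₂ ≈ 19040 RPM

r = 40.6 / 2 = 20.3 cm
Current RCF = 11.18 × 20.3 × (15.89)² = 11.18 × 20.3 × 252.4921 ≈ 57,304.1 × g
Target RCF = 57,304.1 + 25,000 = 82,304.1 × g
(N/1000)² = 82,304.1 / 226.954 = 362.6466
N = 1000 × √362.6466 ≈ 19,043.3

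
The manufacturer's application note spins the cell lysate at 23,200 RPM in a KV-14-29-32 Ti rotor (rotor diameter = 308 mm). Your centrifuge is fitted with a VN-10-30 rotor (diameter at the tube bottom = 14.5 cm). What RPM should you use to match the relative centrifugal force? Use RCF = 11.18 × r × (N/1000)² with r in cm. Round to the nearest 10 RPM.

Original rotor: r = 308 mm / 2 = 154 mm = 15.4 cm
RCF_original = 11.18 × 15.4 × (23.2)² = 11.18 × 15.4 × 538.24 ≈ 92,669.9 × g
Your rotor: r = 14.5 / 2 = 7.25 cm
92,669.9 = 11.18 × 7.25 × (N/1000)²
(N/1000)² = 92,669.9 / 81.055 = 1143.297
N = 1000 × √1143.297 ≈ 33,812.7

33810 RPM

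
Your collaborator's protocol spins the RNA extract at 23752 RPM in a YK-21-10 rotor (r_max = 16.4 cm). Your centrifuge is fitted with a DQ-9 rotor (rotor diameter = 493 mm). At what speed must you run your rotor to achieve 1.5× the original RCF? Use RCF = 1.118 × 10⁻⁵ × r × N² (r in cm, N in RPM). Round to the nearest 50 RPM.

RCF = 1.118 × 10⁻⁵ × r × N²
RCF_original = 1.118 × 10⁻⁵ × 16.4 × (23752)² = 1.118 × 10⁻⁵ × 16.4 × 564,157,504 ≈ 103,439.4 × g
Target RCF = 1.5 × 103,439.4 ≈ 155,159.1 × g
Your rotor: r = 493 mm / 2 = 246.5 mm = 24.65 cm
155,159.1 = 1.118 × 10⁻⁵ × 24.65 × N²
N² = 155,159.1 / (27.5587 × 10⁻⁵) = 563,013,132
N ≈ √563,013,132 ≈ 23,727.9

23750 RPM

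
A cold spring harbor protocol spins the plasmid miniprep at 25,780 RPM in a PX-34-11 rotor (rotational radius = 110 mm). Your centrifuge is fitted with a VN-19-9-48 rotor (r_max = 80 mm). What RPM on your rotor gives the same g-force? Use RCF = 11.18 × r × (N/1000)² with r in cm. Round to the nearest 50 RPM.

≈ 30250 RPM

Original rotor: r = 110 mm = 11.0 cm
RCF_original = 11.18 × 11 × (25.78)² = 11.18 × 11 × 664.6084 ≈ 81,733.5 × g
Your rotor: r = 80 mm = 8.0 cm
81,733.5 = 11.18 × 8 × (N/1000)²
(N/1000)² = 81,733.5 / 89.44 = 913.8361
N = 1000 × √913.8361 ≈ 30,229.7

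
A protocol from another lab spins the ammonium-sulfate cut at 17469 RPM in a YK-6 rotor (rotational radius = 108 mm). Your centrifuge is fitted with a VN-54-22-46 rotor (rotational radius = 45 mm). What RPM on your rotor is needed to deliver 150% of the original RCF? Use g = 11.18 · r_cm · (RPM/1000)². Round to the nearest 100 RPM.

Original rotor: r = 108 mm = 10.8 cm
RCF_original = 11.18 × 10.8 × (17.469)² = 11.18 × 10.8 × 305.165961 ≈ 36,847 × g
Target RCF = 1.5 × 36,847 ≈ 55,270.5 × g
Your rotor: r = 45 mm = 4.5 cm
55,270.5 = 11.18 × 4.5 × (N/1000)²
(N/1000)² = 55,270.5 / 50.31 = 1098.599
N = 1000 × √1098.599 ≈ 33,145.1

≈ 33100 RPM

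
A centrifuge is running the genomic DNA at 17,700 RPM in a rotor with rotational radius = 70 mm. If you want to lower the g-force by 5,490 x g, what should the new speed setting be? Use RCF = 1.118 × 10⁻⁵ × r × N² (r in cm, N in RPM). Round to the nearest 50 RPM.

N₂ ≈ 15600 RPM

r = 70 mm = 7.0 cm
Current RCF = 1.118 × 10⁻⁵ × 7 × (17700)² = 1.118 × 10⁻⁵ × 7 × 313,290,000 ≈ 24,518.1 × g
Target RCF = 24,518.1 − 5,490 = 19,028.1 × g
N² = 19,028.1 / (7.826 × 10⁻⁵) = 243,139,535
N ≈ √243,139,535 ≈ 15,592.9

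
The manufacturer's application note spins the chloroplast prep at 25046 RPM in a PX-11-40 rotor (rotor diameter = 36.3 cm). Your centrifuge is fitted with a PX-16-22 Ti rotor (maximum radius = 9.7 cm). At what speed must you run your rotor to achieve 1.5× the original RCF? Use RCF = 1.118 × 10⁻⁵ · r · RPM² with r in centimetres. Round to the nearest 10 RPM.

Original rotor: r = 36.3 / 2 = 18.15 cm
RCF = 1.118 × 10⁻⁵ × r × N²
RCF_original = 1.118 × 10⁻⁵ × 18.15 × (25046)² = 1.118 × 10⁻⁵ × 18.15 × 627,302,116 ≈ 127,290.3 × g
Target RCF = 1.5 × 127,290.3 ≈ 190,935.5 × g
190,935.5 = 1.118 × 10⁻⁵ × 9.7 × N²
N² = 190,935.5 / (10.8446 × 10⁻⁵) = 1,760,650,462
N ≈ √1,760,650,462 ≈ 41,960.1

41960 RPM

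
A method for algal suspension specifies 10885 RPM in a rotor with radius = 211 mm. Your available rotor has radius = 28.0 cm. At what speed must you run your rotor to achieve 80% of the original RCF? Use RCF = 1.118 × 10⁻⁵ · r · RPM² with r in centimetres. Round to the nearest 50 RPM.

8450 RPM

Original rotor: r = 211 mm = 21.1 cm
RCF_original = 1.118 × 10⁻⁵ × 21.1 × (10885)² = 1.118 × 10⁻⁵ × 21.1 × 118,483,225 ≈ 27,950 × g
Target RCF = 0.8 × 27,950 ≈ 22,360 × g
22,360 = 1.118 × 10⁻⁵ × 28 × N²
N² = 22,360 / (31.304 × 10⁻⁵) = 71,428,571
N ≈ √71,428,571 ≈ 8,451.5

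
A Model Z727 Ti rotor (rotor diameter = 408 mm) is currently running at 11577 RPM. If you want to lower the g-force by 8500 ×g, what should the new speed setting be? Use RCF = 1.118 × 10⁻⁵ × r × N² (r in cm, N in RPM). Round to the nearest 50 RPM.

N₂ ≈ 9850 RPM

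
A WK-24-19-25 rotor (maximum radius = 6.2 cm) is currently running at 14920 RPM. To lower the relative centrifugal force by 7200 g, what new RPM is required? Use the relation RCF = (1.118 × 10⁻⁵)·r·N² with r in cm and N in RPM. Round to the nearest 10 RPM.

N₂ ≈ 10900 RPM

Current RCF = 1.118 × 10⁻⁵ × 6.2 × (14920)² = 1.118 × 10⁻⁵ × 6.2 × 222,606,400 ≈ 15,430.2 × g
Target RCF = 15,430.2 − 7,200 = 8,230.2 × g
N² = 8,230.2 / (6.9316 × 10⁻⁵) = 118,734,491
N ≈ √118,734,491 ≈ 10,896.5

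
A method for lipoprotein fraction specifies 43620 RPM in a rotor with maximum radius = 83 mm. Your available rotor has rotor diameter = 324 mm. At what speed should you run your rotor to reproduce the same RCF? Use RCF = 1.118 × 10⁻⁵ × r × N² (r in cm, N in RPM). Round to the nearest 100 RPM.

≈ 31200 RPM

Original rotor: r = 83 mm = 8.3 cm
RCF_original = 1.118 × 10⁻⁵ × 8.3 × (43620)² = 1.118 × 10⁻⁵ × 8.3 × 1,902,704,400 ≈ 176,559.6 × g
Your rotor: r = 324 mm / 2 = 162 mm = 16.2 cm
176,559.6 = 1.118 × 10⁻⁵ × 16.2 × N²
N² = 176,559.6 / (18.1116 × 10⁻⁵) = 974,842,642
N ≈ √974,842,642 ≈ 31,222.5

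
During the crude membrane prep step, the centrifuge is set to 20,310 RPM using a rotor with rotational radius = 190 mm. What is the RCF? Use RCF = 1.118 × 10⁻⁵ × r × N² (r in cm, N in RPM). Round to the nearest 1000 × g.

r = 190 mm = 19.0 cm
RCF = 1.118 × 10⁻⁵ × r × N²
RCF = 1.118 × 10⁻⁵ × 19 × (20310)² = 1.118 × 10⁻⁵ × 19 × 412,496,100 ≈ 87,622.4 × g

88000 × g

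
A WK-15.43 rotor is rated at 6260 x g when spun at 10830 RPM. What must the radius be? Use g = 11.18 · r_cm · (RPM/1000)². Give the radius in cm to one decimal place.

r ≈ 4.8 cm

6260 = 11.18 × r × (10.83)²
r = 6260 / (11.18 × 117.2889) = 6260 / 1311.29 ≈ 4.774 cm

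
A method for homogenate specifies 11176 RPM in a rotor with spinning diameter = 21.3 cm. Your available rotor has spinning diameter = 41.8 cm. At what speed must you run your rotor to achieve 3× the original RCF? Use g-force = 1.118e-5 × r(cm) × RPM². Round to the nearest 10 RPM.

Original rotor: r = 21.3 / 2 = 10.65 cm
RCF_original = 1.118 × 10⁻⁵ × 10.65 × (11176)² = 1.118 × 10⁻⁵ × 10.65 × 124,902,976 ≈ 14,871.8 × g
Target RCF = 3 × 14,871.8 ≈ 44,615.4 × g
Your rotor: r = 41.8 / 2 = 20.9 cm
44,615.4 = 1.118 × 10⁻⁵ × 20.9 × N²
N² = 44,615.4 / (23.3662 × 10⁻⁵) = 190,939,905
N ≈ √190,939,905 ≈ 13,818.1

13820 RPM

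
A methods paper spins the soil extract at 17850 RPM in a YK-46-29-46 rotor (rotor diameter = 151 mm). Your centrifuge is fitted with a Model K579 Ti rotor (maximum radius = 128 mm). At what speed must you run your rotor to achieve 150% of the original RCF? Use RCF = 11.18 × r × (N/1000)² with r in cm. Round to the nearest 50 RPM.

16800 RPM

Original rotor: r = 151 mm / 2 = 75.5 mm = 7.55 cm
RCF_original = 11.18 × 7.55 × (17.85)² = 11.18 × 7.55 × 318.6225 ≈ 26,894.6 × g
Target RCF = 1.5 × 26,894.6 ≈ 40,341.9 × g
Your rotor: r = 128 mm = 12.8 cm
40,341.9 = 11.18 × 12.8 × (N/1000)²
(N/1000)² = 40,341.9 / 143.104 = 281.9062
N = 1000 × √281.9062 ≈ 16,790.1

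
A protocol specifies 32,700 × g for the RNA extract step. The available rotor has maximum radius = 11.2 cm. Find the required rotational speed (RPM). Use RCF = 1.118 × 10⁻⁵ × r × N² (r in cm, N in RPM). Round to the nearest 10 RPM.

≈ 16160 RPM

32,700 = 1.118 × 10⁻⁵ × 11.2 × N²
N² = 32,700 / (12.5216 × 10⁻⁵) = 261,148,735
N ≈ √261,148,735 ≈ 16,160.1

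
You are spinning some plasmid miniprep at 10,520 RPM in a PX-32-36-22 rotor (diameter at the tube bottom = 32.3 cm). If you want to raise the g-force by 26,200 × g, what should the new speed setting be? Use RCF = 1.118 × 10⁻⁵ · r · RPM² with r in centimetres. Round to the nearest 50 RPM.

≈ 16000 RPM

r = 32.3 / 2 = 16.15 cm
Current RCF = 1.118 × 10⁻⁵ × 16.15 × (10520)² = 1.118 × 10⁻⁵ × 16.15 × 110,670,400 ≈ 19,982.3 × g
Target RCF = 19,982.3 + 26,200 = 46,182.3 × g
N² = 46,182.3 / (18.0557 × 10⁻⁵) = 255,776,846
N ≈ √255,776,846 ≈ 15,993.0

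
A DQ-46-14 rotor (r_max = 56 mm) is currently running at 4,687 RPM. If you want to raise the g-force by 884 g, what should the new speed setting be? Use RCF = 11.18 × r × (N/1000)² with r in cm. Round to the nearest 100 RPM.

r = 56 mm = 5.6 cm
Current RCF = 11.18 × 5.6 × (4.687)² = 11.18 × 5.6 × 21.967969 ≈ 1,375.4 × g
Target RCF = 1,375.4 + 884 = 2,259.4 × g
(N/1000)² = 2,259.4 / 62.608 = 36.08804
N = 1000 × √36.08804 ≈ 6,007.3

N₂ ≈ 6000 RPM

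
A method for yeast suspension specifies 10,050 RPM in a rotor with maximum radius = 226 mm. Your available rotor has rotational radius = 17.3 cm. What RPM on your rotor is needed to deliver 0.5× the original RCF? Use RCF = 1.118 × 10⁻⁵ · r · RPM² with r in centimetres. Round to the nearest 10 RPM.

8120 RPM

Original rotor: r = 226 mm = 22.6 cm
RCF_original = 1.118 × 10⁻⁵ × 22.6 × (10050)² = 1.118 × 10⁻⁵ × 22.6 × 101,002,500 ≈ 25,520.1 × g
Target RCF = 0.5 × 25,520.1 ≈ 12,760 × g
12,760 = 1.118 × 10⁻⁵ × 17.3 × N²
N² = 12,760 / (19.3414 × 10⁻⁵) = 65,972,474
N ≈ √65,972,474 ≈ 8,122.3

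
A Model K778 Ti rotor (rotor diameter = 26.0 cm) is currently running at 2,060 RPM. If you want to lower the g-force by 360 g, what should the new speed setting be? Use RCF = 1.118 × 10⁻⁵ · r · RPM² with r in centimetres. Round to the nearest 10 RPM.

r = 26.0 / 2 = 13 cm
Current RCF = 1.118 × 10⁻⁵ × 13 × (2060)² = 1.118 × 10⁻⁵ × 13 × 4,243,600 ≈ 616.8 × g
Target RCF = 616.8 − 360 = 256.8 × g
N² = 256.8 / (14.534 × 10⁻⁵) = 1,766,891
N ≈ √1,766,891 ≈ 1,329.2

≈ 1330 RPM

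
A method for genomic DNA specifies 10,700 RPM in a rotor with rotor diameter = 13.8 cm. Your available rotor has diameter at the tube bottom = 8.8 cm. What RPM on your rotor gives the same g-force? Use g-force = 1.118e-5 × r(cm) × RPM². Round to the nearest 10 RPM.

13400 RPM

Original rotor: r = 13.8 / 2 = 6.9 cm
RCF = 1.118 × 10⁻⁵ × r × N²
RCF_original = 1.118 × 10⁻⁵ × 6.9 × (10700)² = 1.118 × 10⁻⁵ × 6.9 × 114,490,000 ≈ 8,832 × g
Your rotor: r = 8.8 / 2 = 4.4 cm
8,832 = 1.118 × 10⁻⁵ × 4.4 × N²
N² = 8,832 / (4.9192 × 10⁻⁵) = 179,541,389
N ≈ √179,541,389 ≈ 13,399.3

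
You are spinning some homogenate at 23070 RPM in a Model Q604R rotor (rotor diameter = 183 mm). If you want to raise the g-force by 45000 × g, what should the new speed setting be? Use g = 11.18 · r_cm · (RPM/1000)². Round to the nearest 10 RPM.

r = 183 mm / 2 = 91.5 mm = 9.15 cm
Current RCF = 11.18 × 9.15 × (23.07)² = 11.18 × 9.15 × 532.2249 ≈ 54,445 × g
Target RCF = 54,445 + 45,000 = 99,445 × g
(N/1000)² = 99,445 / 102.297 = 972.1204
N = 1000 × √972.1204 ≈ 31,178.8

≈ 31180 RPM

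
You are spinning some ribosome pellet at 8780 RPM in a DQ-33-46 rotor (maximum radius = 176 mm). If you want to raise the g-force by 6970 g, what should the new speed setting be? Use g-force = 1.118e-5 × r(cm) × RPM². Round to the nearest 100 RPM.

10600 RPM

r = 176 mm = 17.6 cm
Current RCF = 1.118 × 10⁻⁵ × 17.6 × (8780)² = 1.118 × 10⁻⁵ × 17.6 × 77,088,400 ≈ 15,168.5 × g
Target RCF = 15,168.5 + 6,970 = 22,138.5 × g
N² = 22,138.5 / (19.6768 × 10⁻⁵) = 112,510,672
N ≈ √112,510,672 ≈ 10,607.1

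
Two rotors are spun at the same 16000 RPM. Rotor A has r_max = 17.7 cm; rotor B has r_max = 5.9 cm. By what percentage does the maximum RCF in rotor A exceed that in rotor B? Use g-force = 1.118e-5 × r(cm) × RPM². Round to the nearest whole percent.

200%

At equal RPM, RCF scales linearly with r: ratio = 17.7 / 5.9 = 3.0000.
So rotor A delivers 200.0% more g-force.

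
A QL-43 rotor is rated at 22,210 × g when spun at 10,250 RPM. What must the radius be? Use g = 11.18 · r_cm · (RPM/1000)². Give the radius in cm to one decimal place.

r ≈ 18.9 cm

RCF = 11.18 × r × (N/1000)²
22210 = 11.18 × r × (10.25)²
r = 22210 / (11.18 × 105.0625) = 22210 / 1174.599 ≈ 18.909 cm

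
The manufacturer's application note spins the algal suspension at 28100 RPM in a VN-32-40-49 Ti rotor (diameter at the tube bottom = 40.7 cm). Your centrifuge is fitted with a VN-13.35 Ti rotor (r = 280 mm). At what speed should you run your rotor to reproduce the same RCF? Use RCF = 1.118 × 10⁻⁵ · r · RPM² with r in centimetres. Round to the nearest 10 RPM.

23960 RPM

Original rotor: r = 40.7 / 2 = 20.35 cm
RCF = 1.118 × 10⁻⁵ × r × N²
RCF_original = 1.118 × 10⁻⁵ × 20.35 × (28100)² = 1.118 × 10⁻⁵ × 20.35 × 789,610,000 ≈ 179,646.5 × g
Your rotor: r = 280 mm = 28.0 cm
179,646.5 = 1.118 × 10⁻⁵ × 28 × N²
N² = 179,646.5 / (31.304 × 10⁻⁵) = 573,877,140
N ≈ √573,877,140 ≈ 23,955.7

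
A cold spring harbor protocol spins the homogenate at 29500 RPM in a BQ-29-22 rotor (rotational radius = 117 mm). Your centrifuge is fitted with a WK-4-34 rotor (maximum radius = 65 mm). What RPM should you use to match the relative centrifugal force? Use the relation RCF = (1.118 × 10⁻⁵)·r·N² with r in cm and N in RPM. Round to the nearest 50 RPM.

Original rotor: r = 117 mm = 11.7 cm
RCF = 1.118 × 10⁻⁵ × r × N²
RCF_original = 1.118 × 10⁻⁵ × 11.7 × (29500)² = 1.118 × 10⁻⁵ × 11.7 × 870,250,000 ≈ 113,833.9 × g
Your rotor: r = 65 mm = 6.5 cm
113,833.9 = 1.118 × 10⁻⁵ × 6.5 × N²
N² = 113,833.9 / (7.267 × 10⁻⁵) = 1,566,449,704
N ≈ √1,566,449,704 ≈ 39,578.4

≈ 39600 RPM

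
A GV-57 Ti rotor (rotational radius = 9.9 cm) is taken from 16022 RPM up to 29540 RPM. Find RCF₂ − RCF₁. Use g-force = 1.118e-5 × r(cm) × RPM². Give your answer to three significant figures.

≈ 68200 x g

RCF₁ = 1.118 × 10⁻⁵ × 9.9 × (16022)² = 1.118 × 10⁻⁵ × 9.9 × 256,704,484 ≈ 28,412.6 × g
RCF₂ = 1.118 × 10⁻⁵ × 9.9 × (29540)² = 1.118 × 10⁻⁵ × 9.9 × 872,611,600 ≈ 96,582.4 × g
Increase = 96,582.4 − 28,412.6 = 68,169.8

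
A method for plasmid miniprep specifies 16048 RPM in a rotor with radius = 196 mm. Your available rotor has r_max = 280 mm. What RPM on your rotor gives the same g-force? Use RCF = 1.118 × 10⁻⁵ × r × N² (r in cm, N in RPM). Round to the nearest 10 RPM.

Original rotor: r = 196 mm = 19.6 cm
RCF = 1.118 × 10⁻⁵ × r × N²
RCF_original = 1.118 × 10⁻⁵ × 19.6 × (16048)² = 1.118 × 10⁻⁵ × 19.6 × 257,538,304 ≈ 56,433.9 × g
Your rotor: r = 280 mm = 28.0 cm
56,433.9 = 1.118 × 10⁻⁵ × 28 × N²
N² = 56,433.9 / (31.304 × 10⁻⁵) = 180,276,961
N ≈ √180,276,961 ≈ 13,426.7

≈ 13430 RPM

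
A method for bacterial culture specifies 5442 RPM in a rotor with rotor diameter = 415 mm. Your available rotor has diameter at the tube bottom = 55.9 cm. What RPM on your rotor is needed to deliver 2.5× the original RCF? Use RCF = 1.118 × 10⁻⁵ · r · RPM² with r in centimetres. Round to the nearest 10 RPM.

≈ 7410 RPM

Original rotor: r = 415 mm / 2 = 207.5 mm = 20.75 cm
RCF_original = 1.118 × 10⁻⁵ × 20.75 × (5442)² = 1.118 × 10⁻⁵ × 20.75 × 29,615,364 ≈ 6,870.3 × g
Target RCF = 2.5 × 6,870.3 ≈ 17,175.8 × g
Your rotor: r = 55.9 / 2 = 27.95 cm
17,175.8 = 1.118 × 10⁻⁵ × 27.95 × N²
N² = 17,175.8 / (31.2481 × 10⁻⁵) = 54,965,902
N ≈ √54,965,902 ≈ 7,413.9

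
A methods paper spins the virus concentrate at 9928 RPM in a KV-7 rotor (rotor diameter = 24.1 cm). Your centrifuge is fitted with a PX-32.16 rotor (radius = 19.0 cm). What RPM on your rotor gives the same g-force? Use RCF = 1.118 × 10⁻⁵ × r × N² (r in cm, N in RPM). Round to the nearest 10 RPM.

7910 RPM

Original rotor: r = 24.1 / 2 = 12.05 cm
RCF_original = 1.118 × 10⁻⁵ × 12.05 × (9928)² = 1.118 × 10⁻⁵ × 12.05 × 98,565,184 ≈ 13,278.6 × g
13,278.6 = 1.118 × 10⁻⁵ × 19 × N²
N² = 13,278.6 / (21.242 × 10⁻⁵) = 62,511,063
N ≈ √62,511,063 ≈ 7,906.4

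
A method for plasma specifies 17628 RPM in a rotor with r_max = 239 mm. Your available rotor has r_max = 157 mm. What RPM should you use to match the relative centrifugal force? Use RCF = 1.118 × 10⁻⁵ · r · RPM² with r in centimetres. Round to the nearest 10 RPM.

≈ 21750 RPM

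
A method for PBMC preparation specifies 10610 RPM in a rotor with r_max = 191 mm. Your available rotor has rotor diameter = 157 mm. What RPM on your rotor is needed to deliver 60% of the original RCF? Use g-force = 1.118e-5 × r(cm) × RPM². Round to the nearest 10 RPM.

Original rotor: r = 191 mm = 19.1 cm
RCF_original = 1.118 × 10⁻⁵ × 19.1 × (10610)² = 1.118 × 10⁻⁵ × 19.1 × 112,572,100 ≈ 24,038.4 × g
Target RCF = 0.6 × 24,038.4 ≈ 14,423 × g
Your rotor: r = 157 mm / 2 = 78.5 mm = 7.85 cm
14,423 = 1.118 × 10⁻⁵ × 7.85 × N²
N² = 14,423 / (8.7763 × 10⁻⁵) = 164,340,326
N ≈ √164,340,326 ≈ 12,819.5

≈ 12820 RPM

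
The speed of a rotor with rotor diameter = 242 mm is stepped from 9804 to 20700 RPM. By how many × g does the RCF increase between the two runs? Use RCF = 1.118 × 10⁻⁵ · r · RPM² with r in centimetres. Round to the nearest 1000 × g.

r = 242 mm / 2 = 121 mm = 12.1 cm
RCF₁ = 1.118 × 10⁻⁵ × 12.1 × (9804)² = 1.118 × 10⁻⁵ × 12.1 × 96,118,416 ≈ 13,002.7 × g
RCF₂ = 1.118 × 10⁻⁵ × 12.1 × (20700)² = 1.118 × 10⁻⁵ × 12.1 × 428,490,000 ≈ 57,965.3 × g
Increase = 57,965.3 − 13,002.7 = 44,962.6

45000 × g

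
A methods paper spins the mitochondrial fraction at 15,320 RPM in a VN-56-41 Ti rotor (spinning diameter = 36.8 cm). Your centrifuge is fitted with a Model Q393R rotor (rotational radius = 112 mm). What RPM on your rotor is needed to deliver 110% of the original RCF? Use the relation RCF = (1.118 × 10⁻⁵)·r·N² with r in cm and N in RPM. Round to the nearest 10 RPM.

Original rotor: r = 36.8 / 2 = 18.4 cm
RCF_original = 1.118 × 10⁻⁵ × 18.4 × (15320)² = 1.118 × 10⁻⁵ × 18.4 × 234,702,400 ≈ 48,281.1 × g
Target RCF = 1.1 × 48,281.1 ≈ 53,109.2 × g
Your rotor: r = 112 mm = 11.2 cm
53,109.2 = 1.118 × 10⁻⁵ × 11.2 × N²
N² = 53,109.2 / (12.5216 × 10⁻⁵) = 424,140,685
N ≈ √424,140,685 ≈ 20,594.7

20590 RPM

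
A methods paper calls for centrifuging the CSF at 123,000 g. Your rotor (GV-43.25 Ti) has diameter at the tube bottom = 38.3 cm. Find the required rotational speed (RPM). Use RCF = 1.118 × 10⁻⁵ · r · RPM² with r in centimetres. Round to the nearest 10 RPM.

N ≈ 23970 RPM

r = 38.3 / 2 = 19.15 cm
123,000 = 1.118 × 10⁻⁵ × 19.15 × N²
N² = 123,000 / (21.4097 × 10⁻⁵) = 574,505,948
N ≈ √574,505,948 ≈ 23,968.9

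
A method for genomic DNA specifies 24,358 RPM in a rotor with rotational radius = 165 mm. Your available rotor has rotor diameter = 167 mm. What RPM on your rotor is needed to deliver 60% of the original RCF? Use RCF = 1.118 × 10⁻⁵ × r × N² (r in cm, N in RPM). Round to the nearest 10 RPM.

Original rotor: r = 165 mm = 16.5 cm
RCF_original = 1.118 × 10⁻⁵ × 16.5 × (24358)² = 1.118 × 10⁻⁵ × 16.5 × 593,312,164 ≈ 109,448.3 × g
Target RCF = 0.6 × 109,448.3 ≈ 65,669 × g
Your rotor: r = 167 mm / 2 = 83.5 mm = 8.35 cm
65,669 = 1.118 × 10⁻⁵ × 8.35 × N²
N² = 65,669 / (9.3353 × 10⁻⁵) = 703,448,202
N ≈ √703,448,202 ≈ 26,522.6

26520 RPM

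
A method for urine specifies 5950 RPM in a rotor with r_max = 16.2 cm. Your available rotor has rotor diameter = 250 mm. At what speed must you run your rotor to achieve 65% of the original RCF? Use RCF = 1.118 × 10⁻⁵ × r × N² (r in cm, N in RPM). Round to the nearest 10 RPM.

5460 RPM

RCF_original = 1.118 × 10⁻⁵ × 16.2 × (5950)² = 1.118 × 10⁻⁵ × 16.2 × 35,402,500 ≈ 6,412 × g
Target RCF = 0.65 × 6,412 ≈ 4,167.8 × g
Your rotor: r = 250 mm / 2 = 125 mm = 12.5 cm
4,167.8 = 1.118 × 10⁻⁵ × 12.5 × N²
N² = 4,167.8 / (13.975 × 10⁻⁵) = 29,823,256
N ≈ √29,823,256 ≈ 5,461.1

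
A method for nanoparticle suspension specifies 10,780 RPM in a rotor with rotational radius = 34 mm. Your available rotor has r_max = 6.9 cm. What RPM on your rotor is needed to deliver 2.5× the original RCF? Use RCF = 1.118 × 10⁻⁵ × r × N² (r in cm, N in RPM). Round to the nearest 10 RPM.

Original rotor: r = 34 mm = 3.4 cm
RCF = 1.118 × 10⁻⁵ × r × N²
RCF_original = 1.118 × 10⁻⁵ × 3.4 × (10780)² = 1.118 × 10⁻⁵ × 3.4 × 116,208,400 ≈ 4,417.3 × g
Target RCF = 2.5 × 4,417.3 ≈ 11,043.2 × g
11,043.2 = 1.118 × 10⁻⁵ × 6.9 × N²
N² = 11,043.2 / (7.7142 × 10⁻⁵) = 143,154,183
N ≈ √143,154,183 ≈ 11,964.7

11960 RPM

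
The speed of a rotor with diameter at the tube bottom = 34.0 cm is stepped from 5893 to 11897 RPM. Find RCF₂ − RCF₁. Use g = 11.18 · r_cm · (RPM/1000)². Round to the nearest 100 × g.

r = 34.0 / 2 = 17 cm
RCF₁ = 11.18 × 17 × (5.893)² = 11.18 × 17 × 34.727449 ≈ 6,600.3 × g
RCF₂ = 11.18 × 17 × (11.897)² = 11.18 × 17 × 141.538609 ≈ 26,900.8 × g
Increase = 26,900.8 − 6,600.3 = 20,300.5

≈ 20300 × g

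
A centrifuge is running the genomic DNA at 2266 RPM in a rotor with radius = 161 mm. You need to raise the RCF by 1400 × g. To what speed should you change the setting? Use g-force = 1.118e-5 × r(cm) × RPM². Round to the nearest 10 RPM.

N₂ ≈ 3590 RPM

r = 161 mm = 16.1 cm
Current RCF = 1.118 × 10⁻⁵ × 16.1 × (2266)² = 1.118 × 10⁻⁵ × 16.1 × 5,134,756 ≈ 924.2 × g
Target RCF = 924.2 + 1,400 = 2,324.2 × g
N² = 2,324.2 / (17.9998 × 10⁻⁵) = 12,912,366
N ≈ √12,912,366 ≈ 3,593.4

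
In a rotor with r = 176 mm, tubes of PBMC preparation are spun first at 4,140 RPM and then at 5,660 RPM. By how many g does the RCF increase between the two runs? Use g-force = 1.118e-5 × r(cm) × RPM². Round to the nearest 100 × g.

2900 g

r = 176 mm = 17.6 cm
RCF₁ = 1.118 × 10⁻⁵ × 17.6 × (4140)² = 1.118 × 10⁻⁵ × 17.6 × 17,139,600 ≈ 3,372.5 × g
RCF₂ = 1.118 × 10⁻⁵ × 17.6 × (5660)² = 1.118 × 10⁻⁵ × 17.6 × 32,035,600 ≈ 6,303.6 × g
Increase = 6,303.6 − 3,372.5 = 2,931.1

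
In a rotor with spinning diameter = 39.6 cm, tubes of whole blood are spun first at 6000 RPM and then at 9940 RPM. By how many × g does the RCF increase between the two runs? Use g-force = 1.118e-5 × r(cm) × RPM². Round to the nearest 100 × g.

r = 39.6 / 2 = 19.8 cm
RCF₁ = 1.118 × 10⁻⁵ × 19.8 × (6000)² = 1.118 × 10⁻⁵ × 19.8 × 36,000,000 ≈ 7,969.1 × g
RCF₂ = 1.118 × 10⁻⁵ × 19.8 × (9940)² = 1.118 × 10⁻⁵ × 19.8 × 98,803,600 ≈ 21,871.6 × g
Increase = 21,871.6 − 7,969.1 = 13,902.5

13900 × g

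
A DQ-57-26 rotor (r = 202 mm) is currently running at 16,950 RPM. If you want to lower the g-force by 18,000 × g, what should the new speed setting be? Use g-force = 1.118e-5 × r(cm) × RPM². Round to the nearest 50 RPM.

r = 202 mm = 20.2 cm
Current RCF = 1.118 × 10⁻⁵ × 20.2 × (16950)² = 1.118 × 10⁻⁵ × 20.2 × 287,302,500 ≈ 64,883.2 × g
Target RCF = 64,883.2 − 18,000 = 46,883.2 × g
N² = 46,883.2 / (22.5836 × 10⁻⁵) = 207,598,434
N ≈ √207,598,434 ≈ 14,408.3

14400 RPM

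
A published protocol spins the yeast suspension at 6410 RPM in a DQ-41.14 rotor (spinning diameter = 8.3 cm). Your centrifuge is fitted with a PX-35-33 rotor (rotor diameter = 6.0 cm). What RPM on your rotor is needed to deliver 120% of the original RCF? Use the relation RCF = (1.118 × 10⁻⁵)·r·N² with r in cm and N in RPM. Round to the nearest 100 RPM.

≈ 8300 RPM

Original rotor: r = 8.3 / 2 = 4.15 cm
RCF = 1.118 × 10⁻⁵ × r × N²
RCF_original = 1.118 × 10⁻⁵ × 4.15 × (6410)² = 1.118 × 10⁻⁵ × 4.15 × 41,088,100 ≈ 1,906.4 × g
Target RCF = 1.2 × 1,906.4 ≈ 2,287.7 × g
Your rotor: r = 6.0 / 2 = 3 cm
2,287.7 = 1.118 × 10⁻⁵ × 3 × N²
N² = 2,287.7 / (3.354 × 10⁻⁵) = 68,208,110
N ≈ √68,208,110 ≈ 8,258.8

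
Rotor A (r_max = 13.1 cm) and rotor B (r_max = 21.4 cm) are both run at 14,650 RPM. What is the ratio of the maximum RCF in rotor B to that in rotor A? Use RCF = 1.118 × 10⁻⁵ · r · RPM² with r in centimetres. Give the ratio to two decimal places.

1.63

At fixed N, RCF ∝ r, so RCF_B/RCF_A = r_B/r_A = 21.4 / 13.1 = 1.6336.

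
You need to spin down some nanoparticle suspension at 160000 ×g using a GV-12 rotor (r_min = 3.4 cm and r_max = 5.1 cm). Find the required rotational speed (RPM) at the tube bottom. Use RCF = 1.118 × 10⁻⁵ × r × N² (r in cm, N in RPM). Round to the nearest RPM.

Use r_max = 5.1 cm.
160,000 = 1.118 × 10⁻⁵ × 5.1 × N²
N² = 160,000 / (5.7018 × 10⁻⁵) = 2,806,131,397
N ≈ √2,806,131,397 ≈ 52,972.9

52973 RPM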